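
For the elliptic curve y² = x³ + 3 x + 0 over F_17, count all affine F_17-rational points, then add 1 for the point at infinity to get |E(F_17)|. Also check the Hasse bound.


Affine points = {(0, 0), (1, 2), (1, 15), (3, 6), (3, 11), (4, 5), (4, 12), (5, 2), (5, 15), (6, 8), (6, 9), (8, 3), (8, 14), (9, 5), (9, 12), (11, 2), (11, 15), (12, 8), (12, 9), (13, 3), (13, 14), (14, 7), (14, 10), (16, 8), (16, 9)}; affine count = 25; |E(F_17)| = 26.

Discriminant check: Δ ∝ 4a³ + 27b² = 4·3³ + 27·0² = 4·27 + 27·0 ≡ 6 (mod 17). Nonzero ⇒ E is nonsingular.
For each x ∈ F_17, compute rhs = x³ + 3·x + 0 mod 17, then count y ∈ F_17 with y² ≡ rhs.
  x = 0: rhs = 0, matching y values: 0 (1 points).
  x = 1: rhs = 4, matching y values: 2, 15 (2 points).
  x = 2: rhs = 14, matching y values: none (0 points).
  x = 3: rhs = 2, matching y values: 6, 11 (2 points).
  x = 4: rhs = 8, matching y values: 5, 12 (2 points).
  x = 5: rhs = 4, matching y values: 2, 15 (2 points).
  x = 6: rhs = 13, matching y values: 8, 9 (2 points).
  x = 7: rhs = 7, matching y values: none (0 points).
  x = 8: rhs = 9, matching y values: 3, 14 (2 points).
  x = 9: rhs = 8, matching y values: 5, 12 (2 points).
  x = 10: rhs = 10, matching y values: none (0 points).
  x = 11: rhs = 4, matching y values: 2, 15 (2 points).
  x = 12: rhs = 13, matching y values: 8, 9 (2 points).
  x = 13: rhs = 9, matching y values: 3, 14 (2 points).
  x = 14: rhs = 15, matching y values: 7, 10 (2 points).
  x = 15: rhs = 3, matching y values: none (0 points).
  x = 16: rhs = 13, matching y values: 8, 9 (2 points).
Total affine count: 25.
Full point count |E(F_17)| = 25 + 1 = 26.
Hasse bound: |26 − (17+1)| = |8| = 8 ≤ 2√17 ≈ 8.2462 ✓.


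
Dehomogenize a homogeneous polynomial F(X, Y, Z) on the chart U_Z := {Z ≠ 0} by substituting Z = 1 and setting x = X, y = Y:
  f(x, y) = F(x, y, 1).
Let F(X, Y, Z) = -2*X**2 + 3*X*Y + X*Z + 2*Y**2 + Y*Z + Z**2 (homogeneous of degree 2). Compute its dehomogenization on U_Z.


f(x, y) = -2*x**2 + 3*x*y + x + 2*y**2 + y + 1

On U_Z we set Z = 1. Each monomial c·X^i·Y^j·Z^k in F becomes c·x^i·y^j·1^k = c·x^i·y^j.
Substituting Z = 1: F(X, Y, 1) = -2*x**2 + 3*x*y + x + 2*y**2 + y + 1.
Note: deg(f) ≤ deg(F) = 2; strict inequality happens when F is divisible by Z (lost terms).


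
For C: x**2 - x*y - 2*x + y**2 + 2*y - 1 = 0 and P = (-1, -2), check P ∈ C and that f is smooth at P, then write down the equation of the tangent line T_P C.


Tangent line at P: -2*x - y - 4 = 0.

Step 1: f(-1, -2) = 0, so P lies on C.
Step 2: partial derivatives
  f_x(x, y) = 2*x - y - 2, f_y(x, y) = -x + 2*y + 2.
  f_x(P) = -2, f_y(P) = -1 (gradient nonzero, so P is smooth).
Step 3: tangent line at P: -2·(x − -1) + -1·(y − -2) = 0.
Expanding: -2*x - y - 4 = 0.


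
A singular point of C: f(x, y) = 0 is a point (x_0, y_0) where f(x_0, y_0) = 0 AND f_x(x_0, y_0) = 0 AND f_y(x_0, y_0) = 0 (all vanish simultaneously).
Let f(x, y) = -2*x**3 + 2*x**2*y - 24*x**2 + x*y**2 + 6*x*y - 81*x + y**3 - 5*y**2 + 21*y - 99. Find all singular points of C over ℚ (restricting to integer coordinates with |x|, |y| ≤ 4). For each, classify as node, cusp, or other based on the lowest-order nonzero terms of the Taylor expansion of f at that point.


Singular points: {(-3, 3)}; classification: cusp.

Compute partial derivatives:
  f_x = -6*x**2 + 4*x*y - 48*x + y**2 + 6*y - 81.
  f_y = 2*x**2 + 2*x*y + 6*x + 3*y**2 - 10*y + 21.
Scan x_0 ∈ {−4, ..., 4}. For each x_0, f_y(x_0, y) is a polynomial in y; find its integer roots y ∈ {−4, ..., 4}, then test f_x and f at those candidates.
  x = -4: f_y(-4, y) = 3*y**2 - 18*y + 29; no integer root y with |y| ≤ 4.
  x = -3: f_y(-3, y) = 3*y**2 - 16*y + 21; vanishes at y ∈ {3}. (-3, 3): f_x = 0, f = 0 — SINGULAR.
  x = -2: f_y(-2, y) = 3*y**2 - 14*y + 17; no integer root y with |y| ≤ 4.
  x = -1: f_y(-1, y) = 3*y**2 - 12*y + 17; no integer root y with |y| ≤ 4.
  x = 0: f_y(0, y) = 3*y**2 - 10*y + 21; no integer root y with |y| ≤ 4.
  x = 1: f_y(1, y) = 3*y**2 - 8*y + 29; no integer root y with |y| ≤ 4.
  x = 2: f_y(2, y) = 3*y**2 - 6*y + 41; no integer root y with |y| ≤ 4.
  x = 3: f_y(3, y) = 3*y**2 - 4*y + 57; no integer root y with |y| ≤ 4.
  x = 4: f_y(4, y) = 3*y**2 - 2*y + 77; no integer root y with |y| ≤ 4.
Only singular point on the grid: (-3, 3).
Classify: substitute x = -3 + u, y = 3 + v and expand: f = -2*u**3 + 2*u**2*v + u*v**2 + v**3 + v**2.
No constant or linear terms (consistent with a singular point). Quadratic part: v**2. Cubic part: -2*u**3 + 2*u**2*v + u*v**2 + v**3.
The quadratic part v**2 is a perfect square, so there is a single (double) tangent line v = 0, i.e. y = 3. Restricting the cubic part to that line (v = 0) leaves -2*u**3 ≠ 0, so f is not divisible by v and the branch is v² ≈ 2*u**3 to lowest order — this is a cusp.
Classification: cusp.


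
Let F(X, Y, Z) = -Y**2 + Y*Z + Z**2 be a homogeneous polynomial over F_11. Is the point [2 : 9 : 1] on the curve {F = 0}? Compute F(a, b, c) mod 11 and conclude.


F(2,9,1) ≡ 6 (mod 11); P is NOT on the curve.

Evaluate F(2, 9, 1) term-by-term (mod 11).
  -Y**2 ↦ -1·1·81·1 = -81
  Y*Z ↦ 1·1·9·1 = 9
  Z**2 ↦ 1·1·1·1 = 1
Sum: F(2, 9, 1) = (-81) + (9) + (1) = -71.
Reducing mod 11: -71 ≡ 6 (mod 11).
Since F(a, b, c) ≡ 6 ≠ 0 (mod 11), P does NOT lie on the curve.


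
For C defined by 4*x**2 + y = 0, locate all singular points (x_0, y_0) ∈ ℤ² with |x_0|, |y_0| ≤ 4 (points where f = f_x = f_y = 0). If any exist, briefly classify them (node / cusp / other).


No singular points in the scanned grid; C is smooth there.

Compute partial derivatives:
  f_x = 8*x.
  f_y = 1.
f_y = 1 is a nonzero constant, so f_y never vanishes: no point (x, y) can satisfy f = f_x = f_y = 0. In particular no (x, y) ∈ {−4, ..., 4}² is singular; the curve is smooth.


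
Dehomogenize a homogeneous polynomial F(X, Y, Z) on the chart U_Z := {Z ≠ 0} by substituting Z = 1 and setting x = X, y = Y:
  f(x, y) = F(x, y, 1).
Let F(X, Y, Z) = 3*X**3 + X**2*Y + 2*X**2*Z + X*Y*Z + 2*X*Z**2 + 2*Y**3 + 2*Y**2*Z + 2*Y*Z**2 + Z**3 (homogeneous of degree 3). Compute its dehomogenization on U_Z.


f(x, y) = 3*x**3 + x**2*y + 2*x**2 + x*y + 2*x + 2*y**3 + 2*y**2 + 2*y + 1

On U_Z we set Z = 1. Each monomial c·X^i·Y^j·Z^k in F becomes c·x^i·y^j·1^k = c·x^i·y^j.
Substituting Z = 1: F(X, Y, 1) = 3*x**3 + x**2*y + 2*x**2 + x*y + 2*x + 2*y**3 + 2*y**2 + 2*y + 1.
Note: deg(f) ≤ deg(F) = 3; strict inequality happens when F is divisible by Z (lost terms).


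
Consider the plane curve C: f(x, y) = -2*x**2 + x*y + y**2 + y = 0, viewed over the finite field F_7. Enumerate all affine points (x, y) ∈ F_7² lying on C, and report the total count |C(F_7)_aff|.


Affine F_7-points: {(0, 0), (0, 6), (3, 4), (3, 6), (6, 3), (6, 4)}; count = 6.

For each of the 49 pairs (x, y) ∈ F_7², evaluate f(x, y) mod 7. Record the zeros.
  x = 0: [0↦0, 1↦2, 2↦6, 3↦5, 4↦6, 5↦2, 6↦0]  zeros at y ∈ {0, 6}
  x = 1: [0↦5, 1↦1, 2↦6, 3↦6, 4↦1, 5↦5, 6↦4]  zeros at y ∈ ∅
  x = 2: [0↦6, 1↦3, 2↦2, 3↦3, 4↦6, 5↦4, 6↦4]  zeros at y ∈ ∅
  x = 3: [0↦3, 1↦1, 2↦1, 3↦3, 4↦0, 5↦6, 6↦0]  zeros at y ∈ {4, 6}
  x = 4: [0↦3, 1↦2, 2↦3, 3↦6, 4↦4, 5↦4, 6↦6]  zeros at y ∈ ∅
  x = 5: [0↦6, 1↦6, 2↦1, 3↦5, 4↦4, 5↦5, 6↦1]  zeros at y ∈ ∅
  x = 6: [0↦5, 1↦6, 2↦2, 3↦0, 4↦0, 5↦2, 6↦6]  zeros at y ∈ {3, 4}
Collecting zeros: affine points = {(0, 0), (0, 6), (3, 4), (3, 6), (6, 3), (6, 4)}.
Total count |C(F_7)_aff| = 6.


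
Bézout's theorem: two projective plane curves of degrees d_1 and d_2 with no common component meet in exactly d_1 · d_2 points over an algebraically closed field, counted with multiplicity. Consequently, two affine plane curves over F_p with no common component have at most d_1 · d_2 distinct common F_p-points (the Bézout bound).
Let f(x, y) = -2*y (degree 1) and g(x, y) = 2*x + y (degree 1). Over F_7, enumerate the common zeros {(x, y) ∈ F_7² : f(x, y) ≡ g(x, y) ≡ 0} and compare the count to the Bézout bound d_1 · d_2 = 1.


Common zeros: {(0, 0)}; count = 1; Bézout bound = 1.

deg(f) = 1, deg(g) = 1, so Bézout bound = 1.
Scan x ∈ F_7. For each x, list the y ∈ F_7 with f(x, y) ≡ 0 and those with g(x, y) ≡ 0 (mod 7); the common zeros in that column are the intersection.
  x = 0: f ≡ 0 at y ∈ {0}; g ≡ 0 at y ∈ {0}; common: {0}.
  x = 1: f ≡ 0 at y ∈ {0}; g ≡ 0 at y ∈ {5}; common: ∅.
  x = 2: f ≡ 0 at y ∈ {0}; g ≡ 0 at y ∈ {3}; common: ∅.
  x = 3: f ≡ 0 at y ∈ {0}; g ≡ 0 at y ∈ {1}; common: ∅.
  x = 4: f ≡ 0 at y ∈ {0}; g ≡ 0 at y ∈ {6}; common: ∅.
  x = 5: f ≡ 0 at y ∈ {0}; g ≡ 0 at y ∈ {4}; common: ∅.
  x = 6: f ≡ 0 at y ∈ {0}; g ≡ 0 at y ∈ {2}; common: ∅.
Collecting: common zeros = {(0, 0)}, so the count is 1.
Comparison with the Bézout bound: 1 ≤ 1 = deg(f)·deg(g), as expected for curves with no common component (the bound is attained).


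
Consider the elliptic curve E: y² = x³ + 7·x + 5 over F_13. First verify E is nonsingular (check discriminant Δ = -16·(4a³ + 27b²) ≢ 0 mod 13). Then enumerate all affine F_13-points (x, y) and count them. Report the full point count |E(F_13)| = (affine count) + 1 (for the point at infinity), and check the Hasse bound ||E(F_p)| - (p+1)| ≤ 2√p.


Affine points = {(1, 0), (2, 1), (2, 12), (3, 1), (3, 12), (5, 3), (5, 10), (6, 4), (6, 9), (8, 1), (8, 12), (9, 2), (9, 11), (10, 3), (10, 10), (11, 3), (11, 10), (12, 6), (12, 7)}; affine count = 19; |E(F_13)| = 20.

Discriminant check: Δ ∝ 4a³ + 27b² = 4·7³ + 27·5² = 4·343 + 27·25 ≡ 6 (mod 13). Nonzero ⇒ E is nonsingular.
For each x ∈ F_13, compute rhs = x³ + 7·x + 5 mod 13, then count y ∈ F_13 with y² ≡ rhs.
  x = 0: rhs = 5, matching y values: none (0 points).
  x = 1: rhs = 0, matching y values: 0 (1 points).
  x = 2: rhs = 1, matching y values: 1, 12 (2 points).
  x = 3: rhs = 1, matching y values: 1, 12 (2 points).
  x = 4: rhs = 6, matching y values: none (0 points).
  x = 5: rhs = 9, matching y values: 3, 10 (2 points).
  x = 6: rhs = 3, matching y values: 4, 9 (2 points).
  x = 7: rhs = 7, matching y values: none (0 points).
  x = 8: rhs = 1, matching y values: 1, 12 (2 points).
  x = 9: rhs = 4, matching y values: 2, 11 (2 points).
  x = 10: rhs = 9, matching y values: 3, 10 (2 points).
  x = 11: rhs = 9, matching y values: 3, 10 (2 points).
  x = 12: rhs = 10, matching y values: 6, 7 (2 points).
Total affine count: 19.
Full point count |E(F_13)| = 19 + 1 = 20.
Hasse bound: |20 − (13+1)| = |6| = 6 ≤ 2√13 ≈ 7.2111 ✓.


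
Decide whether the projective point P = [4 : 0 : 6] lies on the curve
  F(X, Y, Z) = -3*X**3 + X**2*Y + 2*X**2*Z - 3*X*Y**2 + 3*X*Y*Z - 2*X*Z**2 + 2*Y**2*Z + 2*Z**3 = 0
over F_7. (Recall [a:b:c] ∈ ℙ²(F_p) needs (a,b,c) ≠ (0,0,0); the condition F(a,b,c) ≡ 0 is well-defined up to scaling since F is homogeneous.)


F(4,0,6) ≡ 4 (mod 7); P is NOT on the curve.

Evaluate F(4, 0, 6) term-by-term (mod 7).
  -3*X**3 ↦ -3·64·1·1 = -192
  X**2*Y ↦ 1·16·0·1 = 0
  2*X**2*Z ↦ 2·16·1·6 = 192
  -3*X*Y**2 ↦ -3·4·0·1 = 0
  3*X*Y*Z ↦ 3·4·0·6 = 0
  -2*X*Z**2 ↦ -2·4·1·36 = -288
  2*Y**2*Z ↦ 2·1·0·6 = 0
  2*Z**3 ↦ 2·1·1·216 = 432
Sum: F(4, 0, 6) = (-192) + (0) + (192) + (0) + (0) + (-288) + (0) + (432) = 144.
Reducing mod 7: 144 ≡ 4 (mod 7).
Since F(a, b, c) ≡ 4 ≠ 0 (mod 7), P does NOT lie on the curve.


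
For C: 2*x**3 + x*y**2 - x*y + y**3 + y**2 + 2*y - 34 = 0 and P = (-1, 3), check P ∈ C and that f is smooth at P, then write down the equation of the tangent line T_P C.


Tangent line at P: 12*x + 30*y - 78 = 0.

Step 1: f(-1, 3) = 0, so P lies on C.
Step 2: partial derivatives
  f_x(x, y) = 6*x**2 + y**2 - y, f_y(x, y) = 2*x*y - x + 3*y**2 + 2*y + 2.
  f_x(P) = 12, f_y(P) = 30 (gradient nonzero, so P is smooth).
Step 3: tangent line at P: 12·(x − -1) + 30·(y − 3) = 0.
Expanding: 12*x + 30*y - 78 = 0.


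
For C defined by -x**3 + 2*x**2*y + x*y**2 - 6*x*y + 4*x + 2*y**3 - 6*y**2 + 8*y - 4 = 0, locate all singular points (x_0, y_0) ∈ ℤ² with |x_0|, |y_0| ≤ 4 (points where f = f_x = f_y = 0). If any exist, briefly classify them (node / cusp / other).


Singular points: {(1, 1)}; classification: node.

Compute partial derivatives:
  f_x = -3*x**2 + 4*x*y + y**2 - 6*y + 4.
  f_y = 2*x**2 + 2*x*y - 6*x + 6*y**2 - 12*y + 8.
Scan x_0 ∈ {−4, ..., 4}. For each x_0, f_y(x_0, y) is a polynomial in y; find its integer roots y ∈ {−4, ..., 4}, then test f_x and f at those candidates.
  x = -4: f_y(-4, y) = 6*y**2 - 20*y + 64; no integer root y with |y| ≤ 4.
  x = -3: f_y(-3, y) = 6*y**2 - 18*y + 44; no integer root y with |y| ≤ 4.
  x = -2: f_y(-2, y) = 6*y**2 - 16*y + 28; no integer root y with |y| ≤ 4.
  x = -1: f_y(-1, y) = 6*y**2 - 14*y + 16; no integer root y with |y| ≤ 4.
  x = 0: f_y(0, y) = 6*y**2 - 12*y + 8; no integer root y with |y| ≤ 4.
  x = 1: f_y(1, y) = 6*y**2 - 10*y + 4; vanishes at y ∈ {1}. (1, 1): f_x = 0, f = 0 — SINGULAR.
  x = 2: f_y(2, y) = 6*y**2 - 8*y + 4; no integer root y with |y| ≤ 4.
  x = 3: f_y(3, y) = 6*y**2 - 6*y + 8; no integer root y with |y| ≤ 4.
  x = 4: f_y(4, y) = 6*y**2 - 4*y + 16; no integer root y with |y| ≤ 4.
Only singular point on the grid: (1, 1).
Classify: substitute x = 1 + u, y = 1 + v and expand: f = -u**3 + 2*u**2*v - u**2 + u*v**2 + 2*v**3 + v**2.
No constant or linear terms (consistent with a singular point). Quadratic part: -u**2 + v**2. Cubic part: -u**3 + 2*u**2*v + u*v**2 + 2*v**3.
The quadratic part v**2 - u**2 = (v − u)(v + u) splits into two distinct linear factors, so there are two distinct tangent lines y − 1 = ±(x − 1) — this is a node (ordinary double point).
Classification: node.


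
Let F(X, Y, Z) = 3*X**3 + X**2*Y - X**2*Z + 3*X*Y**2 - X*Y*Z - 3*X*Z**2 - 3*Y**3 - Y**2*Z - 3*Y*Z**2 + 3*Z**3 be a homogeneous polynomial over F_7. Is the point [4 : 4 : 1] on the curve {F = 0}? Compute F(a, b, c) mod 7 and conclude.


F(4,4,1) ≡ 5 (mod 7); P is NOT on the curve.

Evaluate F(4, 4, 1) term-by-term (mod 7).
  3*X**3 ↦ 3·64·1·1 = 192
  X**2*Y ↦ 1·16·4·1 = 64
  -X**2*Z ↦ -1·16·1·1 = -16
  3*X*Y**2 ↦ 3·4·16·1 = 192
  -X*Y*Z ↦ -1·4·4·1 = -16
  -3*X*Z**2 ↦ -3·4·1·1 = -12
  -3*Y**3 ↦ -3·1·64·1 = -192
  -Y**2*Z ↦ -1·1·16·1 = -16
  -3*Y*Z**2 ↦ -3·1·4·1 = -12
  3*Z**3 ↦ 3·1·1·1 = 3
Sum: F(4, 4, 1) = (192) + (64) + (-16) + (192) + (-16) + (-12) + (-192) + (-16) + (-12) + (3) = 187.
Reducing mod 7: 187 ≡ 5 (mod 7).
Since F(a, b, c) ≡ 5 ≠ 0 (mod 7), P does NOT lie on the curve.


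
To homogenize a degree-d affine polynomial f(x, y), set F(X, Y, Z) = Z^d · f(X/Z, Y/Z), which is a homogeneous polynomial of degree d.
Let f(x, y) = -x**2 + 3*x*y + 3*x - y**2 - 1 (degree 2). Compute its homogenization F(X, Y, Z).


F(X, Y, Z) = -X**2 + 3*X*Y + 3*X*Z - Y**2 - Z**2

deg(f) = 2.
Substitute x = X/Z, y = Y/Z into f, then multiply by Z^2.
  monomial -1·x^2·y^0 ↦ -1·X^2·Y^0·Z^0.
  monomial 3·x^1·y^1 ↦ 3·X^1·Y^1·Z^0.
  monomial 3·x^1·y^0 ↦ 3·X^1·Y^0·Z^1.
  monomial -1·x^0·y^2 ↦ -1·X^0·Y^2·Z^0.
  monomial -1·x^0·y^0 ↦ -1·X^0·Y^0·Z^2.
Collecting: F(X, Y, Z) = -X**2 + 3*X*Y + 3*X*Z - Y**2 - Z**2.


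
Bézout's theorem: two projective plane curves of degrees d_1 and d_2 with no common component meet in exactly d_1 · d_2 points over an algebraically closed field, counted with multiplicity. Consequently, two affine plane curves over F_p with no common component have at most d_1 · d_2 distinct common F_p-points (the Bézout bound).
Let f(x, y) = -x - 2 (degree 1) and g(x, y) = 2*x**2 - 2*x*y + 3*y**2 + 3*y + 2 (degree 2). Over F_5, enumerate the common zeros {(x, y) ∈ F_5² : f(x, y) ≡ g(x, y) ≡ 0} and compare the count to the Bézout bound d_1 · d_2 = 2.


Common zeros: {(3, 0), (3, 1)}; count = 2; Bézout bound = 2.

deg(f) = 1, deg(g) = 2, so Bézout bound = 2.
Scan x ∈ F_5. For each x, list the y ∈ F_5 with f(x, y) ≡ 0 and those with g(x, y) ≡ 0 (mod 5); the common zeros in that column are the intersection.
  x = 0: f ≡ 0 at y ∈ ∅; g ≡ 0 at y ∈ {2}; common: ∅.
  x = 1: f ≡ 0 at y ∈ ∅; g ≡ 0 at y ∈ ∅; common: ∅.
  x = 2: f ≡ 0 at y ∈ ∅; g ≡ 0 at y ∈ {0, 2}; common: ∅.
  x = 3: f ≡ 0 at y ∈ {0, 1, 2, 3, 4}; g ≡ 0 at y ∈ {0, 1}; common: {0, 1}.
  x = 4: f ≡ 0 at y ∈ ∅; g ≡ 0 at y ∈ ∅; common: ∅.
Collecting: common zeros = {(3, 0), (3, 1)}, so the count is 2.
Comparison with the Bézout bound: 2 ≤ 2 = deg(f)·deg(g), as expected for curves with no common component (the bound is attained).


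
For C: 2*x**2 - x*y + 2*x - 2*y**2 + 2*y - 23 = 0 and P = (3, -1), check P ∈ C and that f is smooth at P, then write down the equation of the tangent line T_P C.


Tangent line at P: 15*x + 3*y - 42 = 0.

Step 1: f(3, -1) = 0, so P lies on C.
Step 2: partial derivatives
  f_x(x, y) = 4*x - y + 2, f_y(x, y) = -x - 4*y + 2.
  f_x(P) = 15, f_y(P) = 3 (gradient nonzero, so P is smooth).
Step 3: tangent line at P: 15·(x − 3) + 3·(y − -1) = 0.
Expanding: 15*x + 3*y - 42 = 0.


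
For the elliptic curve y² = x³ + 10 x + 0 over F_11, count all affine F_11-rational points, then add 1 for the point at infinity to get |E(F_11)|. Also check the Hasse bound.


Affine points = {(0, 0), (1, 0), (4, 4), (4, 7), (6, 1), (6, 10), (8, 3), (8, 8), (9, 4), (9, 7), (10, 0)}; affine count = 11; |E(F_11)| = 12.

Discriminant check: Δ ∝ 4a³ + 27b² = 4·10³ + 27·0² = 4·1000 + 27·0 ≡ 7 (mod 11). Nonzero ⇒ E is nonsingular.
For each x ∈ F_11, compute rhs = x³ + 10·x + 0 mod 11, then count y ∈ F_11 with y² ≡ rhs.
  x = 0: rhs = 0, matching y values: 0 (1 points).
  x = 1: rhs = 0, matching y values: 0 (1 points).
  x = 2: rhs = 6, matching y values: none (0 points).
  x = 3: rhs = 2, matching y values: none (0 points).
  x = 4: rhs = 5, matching y values: 4, 7 (2 points).
  x = 5: rhs = 10, matching y values: none (0 points).
  x = 6: rhs = 1, matching y values: 1, 10 (2 points).
  x = 7: rhs = 6, matching y values: none (0 points).
  x = 8: rhs = 9, matching y values: 3, 8 (2 points).
  x = 9: rhs = 5, matching y values: 4, 7 (2 points).
  x = 10: rhs = 0, matching y values: 0 (1 points).
Total affine count: 11.
Full point count |E(F_11)| = 11 + 1 = 12.
Hasse bound: |12 − (11+1)| = |0| = 0 ≤ 2√11 ≈ 6.6332 ✓.


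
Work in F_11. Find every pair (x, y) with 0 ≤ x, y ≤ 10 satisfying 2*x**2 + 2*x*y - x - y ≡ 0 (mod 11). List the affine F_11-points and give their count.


Affine F_11-points: {(0, 0), (1, 10), (2, 9), (3, 8), (4, 7), (5, 6), (6, 0), (6, 1), (6, 2), (6, 3), (6, 4), (6, 5), (6, 6), (6, 7), (6, 8), (6, 9), (6, 10), (7, 4), (8, 3), (9, 2), (10, 1)}; count = 21.

For each of the 121 pairs (x, y) ∈ F_11², evaluate f(x, y) mod 11. Record the zeros.
  x = 0: [0↦0, 1↦10, 2↦9, 3↦8, 4↦7, 5↦6, 6↦5, 7↦4, 8↦3, 9↦2, 10↦1]  zeros at y ∈ {0}
  x = 1: [0↦1, 1↦2, 2↦3, 3↦4, 4↦5, 5↦6, 6↦7, 7↦8, 8↦9, 9↦10, 10↦0]  zeros at y ∈ {10}
  x = 2: [0↦6, 1↦9, 2↦1, 3↦4, 4↦7, 5↦10, 6↦2, 7↦5, 8↦8, 9↦0, 10↦3]  zeros at y ∈ {9}
  x = 3: [0↦4, 1↦9, 2↦3, 3↦8, 4↦2, 5↦7, 6↦1, 7↦6, 8↦0, 9↦5, 10↦10]  zeros at y ∈ {8}
  x = 4: [0↦6, 1↦2, 2↦9, 3↦5, 4↦1, 5↦8, 6↦4, 7↦0, 8↦7, 9↦3, 10↦10]  zeros at y ∈ {7}
  x = 5: [0↦1, 1↦10, 2↦8, 3↦6, 4↦4, 5↦2, 6↦0, 7↦9, 8↦7, 9↦5, 10↦3]  zeros at y ∈ {6}
  x = 6: [0↦0, 1↦0, 2↦0, 3↦0, 4↦0, 5↦0, 6↦0, 7↦0, 8↦0, 9↦0, 10↦0]  zeros at y ∈ {0, 1, 2, 3, 4, 5, 6, 7, 8, 9, 10}
  x = 7: [0↦3, 1↦5, 2↦7, 3↦9, 4↦0, 5↦2, 6↦4, 7↦6, 8↦8, 9↦10, 10↦1]  zeros at y ∈ {4}
  x = 8: [0↦10, 1↦3, 2↦7, 3↦0, 4↦4, 5↦8, 6↦1, 7↦5, 8↦9, 9↦2, 10↦6]  zeros at y ∈ {3}
  x = 9: [0↦10, 1↦5, 2↦0, 3↦6, 4↦1, 5↦7, 6↦2, 7↦8, 8↦3, 9↦9, 10↦4]  zeros at y ∈ {2}
  x = 10: [0↦3, 1↦0, 2↦8, 3↦5, 4↦2, 5↦10, 6↦7, 7↦4, 8↦1, 9↦9, 10↦6]  zeros at y ∈ {1}
Collecting zeros: affine points = {(0, 0), (1, 10), (2, 9), (3, 8), (4, 7), (5, 6), (6, 0), (6, 1), (6, 2), (6, 3), (6, 4), (6, 5), (6, 6), (6, 7), (6, 8), (6, 9), (6, 10), (7, 4), (8, 3), (9, 2), (10, 1)}.
Total count |C(F_11)_aff| = 21.


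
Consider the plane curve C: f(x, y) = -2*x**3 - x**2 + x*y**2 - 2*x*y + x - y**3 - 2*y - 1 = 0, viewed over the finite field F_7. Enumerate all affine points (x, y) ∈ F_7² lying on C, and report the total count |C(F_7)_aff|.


Affine F_7-points: {(1, 1), (3, 6), (4, 6)}; count = 3.

For each of the 49 pairs (x, y) ∈ F_7², evaluate f(x, y) mod 7. Record the zeros.
  x = 0: [0↦6, 1↦3, 2↦1, 3↦1, 4↦4, 5↦4, 6↦2]  zeros at y ∈ ∅
  x = 1: [0↦4, 1↦0, 2↦6, 3↦2, 4↦3, 5↦3, 6↦3]  zeros at y ∈ {1}
  x = 2: [0↦2, 1↦4, 2↦4, 3↦3, 4↦2, 5↦2, 6↦4]  zeros at y ∈ ∅
  x = 3: [0↦2, 1↦3, 2↦4, 3↦6, 4↦3, 5↦3, 6↦0]  zeros at y ∈ {6}
  x = 4: [0↦6, 1↦6, 2↦1, 3↦6, 4↦1, 5↦1, 6↦0]  zeros at y ∈ {6}
  x = 5: [0↦2, 1↦1, 2↦4, 3↦5, 4↦5, 5↦5, 6↦6]  zeros at y ∈ ∅
  x = 6: [0↦6, 1↦4, 2↦1, 3↦5, 4↦3, 5↦3, 6↦6]  zeros at y ∈ ∅
Collecting zeros: affine points = {(1, 1), (3, 6), (4, 6)}.
Total count |C(F_7)_aff| = 3.


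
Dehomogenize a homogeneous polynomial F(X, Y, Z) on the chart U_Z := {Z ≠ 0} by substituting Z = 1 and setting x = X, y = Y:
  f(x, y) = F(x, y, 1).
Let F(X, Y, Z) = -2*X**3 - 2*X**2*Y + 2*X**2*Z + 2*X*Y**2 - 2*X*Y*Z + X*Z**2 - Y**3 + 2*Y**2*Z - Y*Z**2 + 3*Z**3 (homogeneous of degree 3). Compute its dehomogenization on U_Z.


f(x, y) = -2*x**3 - 2*x**2*y + 2*x**2 + 2*x*y**2 - 2*x*y + x - y**3 + 2*y**2 - y + 3

On U_Z we set Z = 1. Each monomial c·X^i·Y^j·Z^k in F becomes c·x^i·y^j·1^k = c·x^i·y^j.
Substituting Z = 1: F(X, Y, 1) = -2*x**3 - 2*x**2*y + 2*x**2 + 2*x*y**2 - 2*x*y + x - y**3 + 2*y**2 - y + 3.
Note: deg(f) ≤ deg(F) = 3; strict inequality happens when F is divisible by Z (lost terms).


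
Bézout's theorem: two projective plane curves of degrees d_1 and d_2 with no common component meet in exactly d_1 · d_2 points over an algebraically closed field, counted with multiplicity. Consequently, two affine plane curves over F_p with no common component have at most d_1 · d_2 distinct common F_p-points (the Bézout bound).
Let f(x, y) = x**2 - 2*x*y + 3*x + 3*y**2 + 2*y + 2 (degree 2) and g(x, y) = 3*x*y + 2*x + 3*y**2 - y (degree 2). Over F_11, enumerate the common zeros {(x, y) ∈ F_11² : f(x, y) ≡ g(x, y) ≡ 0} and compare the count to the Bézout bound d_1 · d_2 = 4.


Common zeros: {(9, 9)}; count = 1; Bézout bound = 4.

deg(f) = 2, deg(g) = 2, so Bézout bound = 4.
Scan x ∈ F_11. For each x, list the y ∈ F_11 with f(x, y) ≡ 0 and those with g(x, y) ≡ 0 (mod 11); the common zeros in that column are the intersection.
  x = 0: f ≡ 0 at y ∈ ∅; g ≡ 0 at y ∈ {0, 4}; common: ∅.
  x = 1: f ≡ 0 at y ∈ {3, 8}; g ≡ 0 at y ∈ ∅; common: ∅.
  x = 2: f ≡ 0 at y ∈ {3, 5}; g ≡ 0 at y ∈ ∅; common: ∅.
  x = 3: f ≡ 0 at y ∈ ∅; g ≡ 0 at y ∈ {5, 7}; common: ∅.
  x = 4: f ≡ 0 at y ∈ ∅; g ≡ 0 at y ∈ {1, 10}; common: ∅.
  x = 5: f ≡ 0 at y ∈ {5}; g ≡ 0 at y ∈ ∅; common: ∅.
  x = 6: f ≡ 0 at y ∈ {9}; g ≡ 0 at y ∈ ∅; common: ∅.
  x = 7: f ≡ 0 at y ∈ ∅; g ≡ 0 at y ∈ {2, 6}; common: ∅.
  x = 8: f ≡ 0 at y ∈ ∅; g ≡ 0 at y ∈ ∅; common: ∅.
  x = 9: f ≡ 0 at y ∈ {0, 9}; g ≡ 0 at y ∈ {8, 9}; common: {9}.
  x = 10: f ≡ 0 at y ∈ {0, 6}; g ≡ 0 at y ∈ ∅; common: ∅.
Collecting: common zeros = {(9, 9)}, so the count is 1.
Comparison with the Bézout bound: 1 ≤ 4 = deg(f)·deg(g), as expected for curves with no common component (the affine F_11-count falls short of the bound because intersections may lie at infinity, over extension fields, or carry multiplicity).


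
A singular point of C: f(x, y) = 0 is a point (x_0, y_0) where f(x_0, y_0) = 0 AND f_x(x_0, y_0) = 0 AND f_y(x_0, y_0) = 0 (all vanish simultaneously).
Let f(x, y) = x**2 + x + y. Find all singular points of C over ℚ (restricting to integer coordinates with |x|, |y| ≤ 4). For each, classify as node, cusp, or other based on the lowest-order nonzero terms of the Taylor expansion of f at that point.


No singular points in the scanned grid; C is smooth there.

Compute partial derivatives:
  f_x = 2*x + 1.
  f_y = 1.
f_y = 1 is a nonzero constant, so f_y never vanishes: no point (x, y) can satisfy f = f_x = f_y = 0. In particular no (x, y) ∈ {−4, ..., 4}² is singular; the curve is smooth.


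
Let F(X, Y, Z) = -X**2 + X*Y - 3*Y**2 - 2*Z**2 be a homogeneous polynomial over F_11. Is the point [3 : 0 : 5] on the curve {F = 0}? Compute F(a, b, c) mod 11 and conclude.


F(3,0,5) ≡ 7 (mod 11); P is NOT on the curve.

Evaluate F(3, 0, 5) term-by-term (mod 11).
  -X**2 ↦ -1·9·1·1 = -9
  X*Y ↦ 1·3·0·1 = 0
  -3*Y**2 ↦ -3·1·0·1 = 0
  -2*Z**2 ↦ -2·1·1·25 = -50
Sum: F(3, 0, 5) = (-9) + (0) + (0) + (-50) = -59.
Reducing mod 11: -59 ≡ 7 (mod 11).
Since F(a, b, c) ≡ 7 ≠ 0 (mod 11), P does NOT lie on the curve.


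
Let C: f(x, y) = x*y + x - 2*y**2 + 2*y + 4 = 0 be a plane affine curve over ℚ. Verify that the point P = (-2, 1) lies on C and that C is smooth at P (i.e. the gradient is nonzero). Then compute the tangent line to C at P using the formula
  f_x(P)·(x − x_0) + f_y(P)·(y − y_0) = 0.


Tangent line at P: 2*x - 4*y + 8 = 0.

Step 1: f(-2, 1) = 0, so P lies on C.
Step 2: partial derivatives
  f_x(x, y) = y + 1, f_y(x, y) = x - 4*y + 2.
  f_x(P) = 2, f_y(P) = -4 (gradient nonzero, so P is smooth).
Step 3: tangent line at P: 2·(x − -2) + -4·(y − 1) = 0.
Expanding: 2*x - 4*y + 8 = 0.


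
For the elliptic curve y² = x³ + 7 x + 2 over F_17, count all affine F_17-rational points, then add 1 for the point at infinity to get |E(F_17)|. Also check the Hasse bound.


Affine points = {(0, 6), (0, 11), (3, 4), (3, 13), (4, 3), (4, 14), (5, 3), (5, 14), (8, 3), (8, 14), (10, 1), (10, 16), (11, 4), (11, 13)}; affine count = 14; |E(F_17)| = 15.

Discriminant check: Δ ∝ 4a³ + 27b² = 4·7³ + 27·2² = 4·343 + 27·4 ≡ 1 (mod 17). Nonzero ⇒ E is nonsingular.
For each x ∈ F_17, compute rhs = x³ + 7·x + 2 mod 17, then count y ∈ F_17 with y² ≡ rhs.
  x = 0: rhs = 2, matching y values: 6, 11 (2 points).
  x = 1: rhs = 10, matching y values: none (0 points).
  x = 2: rhs = 7, matching y values: none (0 points).
  x = 3: rhs = 16, matching y values: 4, 13 (2 points).
  x = 4: rhs = 9, matching y values: 3, 14 (2 points).
  x = 5: rhs = 9, matching y values: 3, 14 (2 points).
  x = 6: rhs = 5, matching y values: none (0 points).
  x = 7: rhs = 3, matching y values: none (0 points).
  x = 8: rhs = 9, matching y values: 3, 14 (2 points).
  x = 9: rhs = 12, matching y values: none (0 points).
  x = 10: rhs = 1, matching y values: 1, 16 (2 points).
  x = 11: rhs = 16, matching y values: 4, 13 (2 points).
  x = 12: rhs = 12, matching y values: none (0 points).
  x = 13: rhs = 12, matching y values: none (0 points).
  x = 14: rhs = 5, matching y values: none (0 points).
  x = 15: rhs = 14, matching y values: none (0 points).
  x = 16: rhs = 11, matching y values: none (0 points).
Total affine count: 14.
Full point count |E(F_17)| = 14 + 1 = 15.
Hasse bound: |15 − (17+1)| = |-3| = 3 ≤ 2√17 ≈ 8.2462 ✓.


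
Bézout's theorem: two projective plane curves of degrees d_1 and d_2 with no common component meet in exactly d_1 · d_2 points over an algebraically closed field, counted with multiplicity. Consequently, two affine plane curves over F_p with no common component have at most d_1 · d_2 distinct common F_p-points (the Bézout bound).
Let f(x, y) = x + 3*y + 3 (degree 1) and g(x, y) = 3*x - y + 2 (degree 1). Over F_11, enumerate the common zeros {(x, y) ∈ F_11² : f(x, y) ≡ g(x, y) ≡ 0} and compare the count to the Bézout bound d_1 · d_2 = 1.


Common zeros: {(9, 7)}; count = 1; Bézout bound = 1.

deg(f) = 1, deg(g) = 1, so Bézout bound = 1.
Scan x ∈ F_11. For each x, list the y ∈ F_11 with f(x, y) ≡ 0 and those with g(x, y) ≡ 0 (mod 11); the common zeros in that column are the intersection.
  x = 0: f ≡ 0 at y ∈ {10}; g ≡ 0 at y ∈ {2}; common: ∅.
  x = 1: f ≡ 0 at y ∈ {6}; g ≡ 0 at y ∈ {5}; common: ∅.
  x = 2: f ≡ 0 at y ∈ {2}; g ≡ 0 at y ∈ {8}; common: ∅.
  x = 3: f ≡ 0 at y ∈ {9}; g ≡ 0 at y ∈ {0}; common: ∅.
  x = 4: f ≡ 0 at y ∈ {5}; g ≡ 0 at y ∈ {3}; common: ∅.
  x = 5: f ≡ 0 at y ∈ {1}; g ≡ 0 at y ∈ {6}; common: ∅.
  x = 6: f ≡ 0 at y ∈ {8}; g ≡ 0 at y ∈ {9}; common: ∅.
  x = 7: f ≡ 0 at y ∈ {4}; g ≡ 0 at y ∈ {1}; common: ∅.
  x = 8: f ≡ 0 at y ∈ {0}; g ≡ 0 at y ∈ {4}; common: ∅.
  x = 9: f ≡ 0 at y ∈ {7}; g ≡ 0 at y ∈ {7}; common: {7}.
  x = 10: f ≡ 0 at y ∈ {3}; g ≡ 0 at y ∈ {10}; common: ∅.
Collecting: common zeros = {(9, 7)}, so the count is 1.
Comparison with the Bézout bound: 1 ≤ 1 = deg(f)·deg(g), as expected for curves with no common component (the bound is attained).


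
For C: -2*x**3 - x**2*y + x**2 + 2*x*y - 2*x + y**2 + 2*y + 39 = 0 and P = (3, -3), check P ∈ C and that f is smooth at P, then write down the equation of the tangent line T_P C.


Tangent line at P: -38*x - 7*y + 93 = 0.

Step 1: f(3, -3) = 0, so P lies on C.
Step 2: partial derivatives
  f_x(x, y) = -6*x**2 - 2*x*y + 2*x + 2*y - 2, f_y(x, y) = -x**2 + 2*x + 2*y + 2.
  f_x(P) = -38, f_y(P) = -7 (gradient nonzero, so P is smooth).
Step 3: tangent line at P: -38·(x − 3) + -7·(y − -3) = 0.
Expanding: -38*x - 7*y + 93 = 0.


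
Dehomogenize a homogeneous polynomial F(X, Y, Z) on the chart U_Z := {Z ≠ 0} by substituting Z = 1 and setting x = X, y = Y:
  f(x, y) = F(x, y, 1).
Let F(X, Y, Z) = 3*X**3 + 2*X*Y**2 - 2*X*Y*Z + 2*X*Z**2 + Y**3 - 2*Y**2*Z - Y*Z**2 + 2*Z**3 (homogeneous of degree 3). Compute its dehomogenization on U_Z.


f(x, y) = 3*x**3 + 2*x*y**2 - 2*x*y + 2*x + y**3 - 2*y**2 - y + 2

On U_Z we set Z = 1. Each monomial c·X^i·Y^j·Z^k in F becomes c·x^i·y^j·1^k = c·x^i·y^j.
Substituting Z = 1: F(X, Y, 1) = 3*x**3 + 2*x*y**2 - 2*x*y + 2*x + y**3 - 2*y**2 - y + 2.
Note: deg(f) ≤ deg(F) = 3; strict inequality happens when F is divisible by Z (lost terms).


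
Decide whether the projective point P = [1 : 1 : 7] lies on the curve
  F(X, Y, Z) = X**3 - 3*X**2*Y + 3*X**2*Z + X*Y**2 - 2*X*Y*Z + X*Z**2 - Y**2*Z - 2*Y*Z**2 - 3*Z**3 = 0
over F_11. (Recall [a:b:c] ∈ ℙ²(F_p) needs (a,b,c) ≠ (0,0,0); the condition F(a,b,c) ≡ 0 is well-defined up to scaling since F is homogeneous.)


F(1,1,7) ≡ 10 (mod 11); P is NOT on the curve.

Evaluate F(1, 1, 7) term-by-term (mod 11).
  X**3 ↦ 1·1·1·1 = 1
  -3*X**2*Y ↦ -3·1·1·1 = -3
  3*X**2*Z ↦ 3·1·1·7 = 21
  X*Y**2 ↦ 1·1·1·1 = 1
  -2*X*Y*Z ↦ -2·1·1·7 = -14
  X*Z**2 ↦ 1·1·1·49 = 49
  -Y**2*Z ↦ -1·1·1·7 = -7
  -2*Y*Z**2 ↦ -2·1·1·49 = -98
  -3*Z**3 ↦ -3·1·1·343 = -1029
Sum: F(1, 1, 7) = (1) + (-3) + (21) + (1) + (-14) + (49) + (-7) + (-98) + (-1029) = -1079.
Reducing mod 11: -1079 ≡ 10 (mod 11).
Since F(a, b, c) ≡ 10 ≠ 0 (mod 11), P does NOT lie on the curve.


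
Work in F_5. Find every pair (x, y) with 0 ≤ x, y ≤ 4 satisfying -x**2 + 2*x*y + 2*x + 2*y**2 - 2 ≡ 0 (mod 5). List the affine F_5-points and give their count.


Affine F_5-points: {(0, 1), (0, 4), (3, 0), (3, 2), (4, 0), (4, 1)}; count = 6.

For each of the 25 pairs (x, y) ∈ F_5², evaluate f(x, y) mod 5. Record the zeros.
  x = 0: [0↦3, 1↦0, 2↦1, 3↦1, 4↦0]  zeros at y ∈ {1, 4}
  x = 1: [0↦4, 1↦3, 2↦1, 3↦3, 4↦4]  zeros at y ∈ ∅
  x = 2: [0↦3, 1↦4, 2↦4, 3↦3, 4↦1]  zeros at y ∈ ∅
  x = 3: [0↦0, 1↦3, 2↦0, 3↦1, 4↦1]  zeros at y ∈ {0, 2}
  x = 4: [0↦0, 1↦0, 2↦4, 3↦2, 4↦4]  zeros at y ∈ {0, 1}
Collecting zeros: affine points = {(0, 1), (0, 4), (3, 0), (3, 2), (4, 0), (4, 1)}.
Total count |C(F_5)_aff| = 6.


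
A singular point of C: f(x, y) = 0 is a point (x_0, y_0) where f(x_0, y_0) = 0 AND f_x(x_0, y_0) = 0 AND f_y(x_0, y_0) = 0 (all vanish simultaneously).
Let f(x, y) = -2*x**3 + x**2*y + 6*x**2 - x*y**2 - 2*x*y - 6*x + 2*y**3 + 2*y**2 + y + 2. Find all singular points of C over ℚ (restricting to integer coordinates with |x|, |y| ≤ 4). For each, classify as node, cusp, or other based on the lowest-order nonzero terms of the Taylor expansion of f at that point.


Singular points: {(1, 0)}; classification: cusp.

Compute partial derivatives:
  f_x = -6*x**2 + 2*x*y + 12*x - y**2 - 2*y - 6.
  f_y = x**2 - 2*x*y - 2*x + 6*y**2 + 4*y + 1.
Scan x_0 ∈ {−4, ..., 4}. For each x_0, f_y(x_0, y) is a polynomial in y; find its integer roots y ∈ {−4, ..., 4}, then test f_x and f at those candidates.
  x = -4: f_y(-4, y) = 6*y**2 + 12*y + 25; no integer root y with |y| ≤ 4.
  x = -3: f_y(-3, y) = 6*y**2 + 10*y + 16; no integer root y with |y| ≤ 4.
  x = -2: f_y(-2, y) = 6*y**2 + 8*y + 9; no integer root y with |y| ≤ 4.
  x = -1: f_y(-1, y) = 6*y**2 + 6*y + 4; no integer root y with |y| ≤ 4.
  x = 0: f_y(0, y) = 6*y**2 + 4*y + 1; no integer root y with |y| ≤ 4.
  x = 1: f_y(1, y) = 6*y**2 + 2*y; vanishes at y ∈ {0}. (1, 0): f_x = 0, f = 0 — SINGULAR.
  x = 2: f_y(2, y) = 6*y**2 + 1; no integer root y with |y| ≤ 4.
  x = 3: f_y(3, y) = 6*y**2 - 2*y + 4; no integer root y with |y| ≤ 4.
  x = 4: f_y(4, y) = 6*y**2 - 4*y + 9; no integer root y with |y| ≤ 4.
Only singular point on the grid: (1, 0).
Classify: substitute x = 1 + u, y = 0 + v and expand: f = -2*u**3 + u**2*v - u*v**2 + 2*v**3 + v**2.
No constant or linear terms (consistent with a singular point). Quadratic part: v**2. Cubic part: -2*u**3 + u**2*v - u*v**2 + 2*v**3.
The quadratic part v**2 is a perfect square, so there is a single (double) tangent line v = 0, i.e. y = 0. Restricting the cubic part to that line (v = 0) leaves -2*u**3 ≠ 0, so f is not divisible by v and the branch is v² ≈ 2*u**3 to lowest order — this is a cusp.
Classification: cusp.


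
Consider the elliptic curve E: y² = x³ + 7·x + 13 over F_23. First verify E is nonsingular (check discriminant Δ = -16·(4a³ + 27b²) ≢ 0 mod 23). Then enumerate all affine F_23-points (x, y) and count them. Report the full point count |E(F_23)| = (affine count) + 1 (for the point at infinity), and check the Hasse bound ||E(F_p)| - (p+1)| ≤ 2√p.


Affine points = {(0, 6), (0, 17), (2, 9), (2, 14), (4, 6), (4, 17), (5, 9), (5, 14), (6, 8), (6, 15), (8, 11), (8, 12), (9, 0), (10, 5), (10, 18), (11, 8), (11, 15), (12, 10), (12, 13), (13, 1), (13, 22), (14, 7), (14, 16), (16, 9), (16, 14), (17, 10), (17, 13), (19, 6), (19, 17)}; affine count = 29; |E(F_23)| = 30.

Discriminant check: Δ ∝ 4a³ + 27b² = 4·7³ + 27·13² = 4·343 + 27·169 ≡ 1 (mod 23). Nonzero ⇒ E is nonsingular.
For each x ∈ F_23, compute rhs = x³ + 7·x + 13 mod 23, then count y ∈ F_23 with y² ≡ rhs.
  x = 0: rhs = 13, matching y values: 6, 17 (2 points).
  x = 1: rhs = 21, matching y values: none (0 points).
  x = 2: rhs = 12, matching y values: 9, 14 (2 points).
  x = 3: rhs = 15, matching y values: none (0 points).
  x = 4: rhs = 13, matching y values: 6, 17 (2 points).
  x = 5: rhs = 12, matching y values: 9, 14 (2 points).
  x = 6: rhs = 18, matching y values: 8, 15 (2 points).
  x = 7: rhs = 14, matching y values: none (0 points).
  x = 8: rhs = 6, matching y values: 11, 12 (2 points).
  x = 9: rhs = 0, matching y values: 0 (1 points).
  x = 10: rhs = 2, matching y values: 5, 18 (2 points).
  x = 11: rhs = 18, matching y values: 8, 15 (2 points).
  x = 12: rhs = 8, matching y values: 10, 13 (2 points).
  x = 13: rhs = 1, matching y values: 1, 22 (2 points).
  x = 14: rhs = 3, matching y values: 7, 16 (2 points).
  x = 15: rhs = 20, matching y values: none (0 points).
  x = 16: rhs = 12, matching y values: 9, 14 (2 points).
  x = 17: rhs = 8, matching y values: 10, 13 (2 points).
  x = 18: rhs = 14, matching y values: none (0 points).
  x = 19: rhs = 13, matching y values: 6, 17 (2 points).
  x = 20: rhs = 11, matching y values: none (0 points).
  x = 21: rhs = 14, matching y values: none (0 points).
  x = 22: rhs = 5, matching y values: none (0 points).
Total affine count: 29.
Full point count |E(F_23)| = 29 + 1 = 30.
Hasse bound: |30 − (23+1)| = |6| = 6 ≤ 2√23 ≈ 9.5917 ✓.


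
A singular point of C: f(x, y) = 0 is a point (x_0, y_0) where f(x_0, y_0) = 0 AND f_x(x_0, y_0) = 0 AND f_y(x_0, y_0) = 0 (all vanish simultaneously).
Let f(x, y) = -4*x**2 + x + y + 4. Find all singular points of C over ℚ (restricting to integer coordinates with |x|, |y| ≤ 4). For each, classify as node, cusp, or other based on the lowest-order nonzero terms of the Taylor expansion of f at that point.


No singular points in the scanned grid; C is smooth there.

Compute partial derivatives:
  f_x = 1 - 8*x.
  f_y = 1.
f_y = 1 is a nonzero constant, so f_y never vanishes: no point (x, y) can satisfy f = f_x = f_y = 0. In particular no (x, y) ∈ {−4, ..., 4}² is singular; the curve is smooth.


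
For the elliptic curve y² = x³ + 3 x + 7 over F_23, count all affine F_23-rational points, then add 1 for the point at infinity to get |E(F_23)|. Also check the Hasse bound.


Affine points = {(5, 3), (5, 20), (7, 7), (7, 16), (9, 2), (9, 21), (10, 5), (10, 18), (12, 0), (13, 9), (13, 14), (15, 0), (17, 7), (17, 16), (19, 0), (21, 4), (21, 19), (22, 7), (22, 16)}; affine count = 19; |E(F_23)| = 20.

Discriminant check: Δ ∝ 4a³ + 27b² = 4·3³ + 27·7² = 4·27 + 27·49 ≡ 5 (mod 23). Nonzero ⇒ E is nonsingular.
For each x ∈ F_23, compute rhs = x³ + 3·x + 7 mod 23, then count y ∈ F_23 with y² ≡ rhs.
  x = 0: rhs = 7, matching y values: none (0 points).
  x = 1: rhs = 11, matching y values: none (0 points).
  x = 2: rhs = 21, matching y values: none (0 points).
  x = 3: rhs = 20, matching y values: none (0 points).
  x = 4: rhs = 14, matching y values: none (0 points).
  x = 5: rhs = 9, matching y values: 3, 20 (2 points).
  x = 6: rhs = 11, matching y values: none (0 points).
  x = 7: rhs = 3, matching y values: 7, 16 (2 points).
  x = 8: rhs = 14, matching y values: none (0 points).
  x = 9: rhs = 4, matching y values: 2, 21 (2 points).
  x = 10: rhs = 2, matching y values: 5, 18 (2 points).
  x = 11: rhs = 14, matching y values: none (0 points).
  x = 12: rhs = 0, matching y values: 0 (1 points).
  x = 13: rhs = 12, matching y values: 9, 14 (2 points).
  x = 14: rhs = 10, matching y values: none (0 points).
  x = 15: rhs = 0, matching y values: 0 (1 points).
  x = 16: rhs = 11, matching y values: none (0 points).
  x = 17: rhs = 3, matching y values: 7, 16 (2 points).
  x = 18: rhs = 5, matching y values: none (0 points).
  x = 19: rhs = 0, matching y values: 0 (1 points).
  x = 20: rhs = 17, matching y values: none (0 points).
  x = 21: rhs = 16, matching y values: 4, 19 (2 points).
  x = 22: rhs = 3, matching y values: 7, 16 (2 points).
Total affine count: 19.
Full point count |E(F_23)| = 19 + 1 = 20.
Hasse bound: |20 − (23+1)| = |-4| = 4 ≤ 2√23 ≈ 9.5917 ✓.


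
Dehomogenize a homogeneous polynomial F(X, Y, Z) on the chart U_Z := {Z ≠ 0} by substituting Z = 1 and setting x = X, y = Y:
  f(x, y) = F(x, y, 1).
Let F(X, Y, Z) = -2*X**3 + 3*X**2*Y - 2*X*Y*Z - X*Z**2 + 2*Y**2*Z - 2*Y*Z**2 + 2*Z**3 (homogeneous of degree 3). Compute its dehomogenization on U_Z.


f(x, y) = -2*x**3 + 3*x**2*y - 2*x*y - x + 2*y**2 - 2*y + 2

On U_Z we set Z = 1. Each monomial c·X^i·Y^j·Z^k in F becomes c·x^i·y^j·1^k = c·x^i·y^j.
Substituting Z = 1: F(X, Y, 1) = -2*x**3 + 3*x**2*y - 2*x*y - x + 2*y**2 - 2*y + 2.
Note: deg(f) ≤ deg(F) = 3; strict inequality happens when F is divisible by Z (lost terms).


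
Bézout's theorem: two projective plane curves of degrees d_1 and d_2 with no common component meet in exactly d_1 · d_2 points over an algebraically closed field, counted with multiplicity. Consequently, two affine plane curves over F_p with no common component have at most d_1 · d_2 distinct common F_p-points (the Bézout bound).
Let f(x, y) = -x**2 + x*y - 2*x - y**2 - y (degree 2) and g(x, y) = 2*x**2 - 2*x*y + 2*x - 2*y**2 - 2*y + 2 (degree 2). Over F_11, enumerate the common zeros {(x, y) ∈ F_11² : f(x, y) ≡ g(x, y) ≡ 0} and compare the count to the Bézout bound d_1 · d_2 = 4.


Common zeros: ∅; count = 0; Bézout bound = 4.

deg(f) = 2, deg(g) = 2, so Bézout bound = 4.
Scan x ∈ F_11. For each x, list the y ∈ F_11 with f(x, y) ≡ 0 and those with g(x, y) ≡ 0 (mod 11); the common zeros in that column are the intersection.
  x = 0: f ≡ 0 at y ∈ {0, 10}; g ≡ 0 at y ∈ {3, 7}; common: ∅.
  x = 1: f ≡ 0 at y ∈ ∅; g ≡ 0 at y ∈ {1, 8}; common: ∅.
  x = 2: f ≡ 0 at y ∈ ∅; g ≡ 0 at y ∈ {3, 5}; common: ∅.
  x = 3: f ≡ 0 at y ∈ ∅; g ≡ 0 at y ∈ ∅; common: ∅.
  x = 4: f ≡ 0 at y ∈ {1, 2}; g ≡ 0 at y ∈ ∅; common: ∅.
  x = 5: f ≡ 0 at y ∈ ∅; g ≡ 0 at y ∈ ∅; common: ∅.
  x = 6: f ≡ 0 at y ∈ {1, 4}; g ≡ 0 at y ∈ {7, 8}; common: ∅.
  x = 7: f ≡ 0 at y ∈ {2, 4}; g ≡ 0 at y ∈ ∅; common: ∅.
  x = 8: f ≡ 0 at y ∈ {8, 10}; g ≡ 0 at y ∈ ∅; common: ∅.
  x = 9: f ≡ 0 at y ∈ {0, 8}; g ≡ 0 at y ∈ ∅; common: ∅.
  x = 10: f ≡ 0 at y ∈ ∅; g ≡ 0 at y ∈ {1, 10}; common: ∅.
Collecting: common zeros = ∅, so the count is 0.
Comparison with the Bézout bound: 0 ≤ 4 = deg(f)·deg(g), as expected for curves with no common component (the affine F_11-count falls short of the bound because intersections may lie at infinity, over extension fields, or carry multiplicity).
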